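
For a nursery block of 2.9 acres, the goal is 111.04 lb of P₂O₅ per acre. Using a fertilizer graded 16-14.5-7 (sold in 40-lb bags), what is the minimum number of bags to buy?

Product per acre = 111.04 / 14.5% = 765.793 lb.
Total product = 765.793 × 2.9 = 2220.8 lb.
Bags = ⌈2220.8 / 40⌉ = 56.

56 bags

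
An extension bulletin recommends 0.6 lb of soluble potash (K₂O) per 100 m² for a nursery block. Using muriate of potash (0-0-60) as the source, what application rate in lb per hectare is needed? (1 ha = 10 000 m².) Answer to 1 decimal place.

Product per 100 m² = 0.6 / 60% = 1 lb.
Convert to per hectare: 1 × 100 = 100 lb.

100.0 lb of product per hectare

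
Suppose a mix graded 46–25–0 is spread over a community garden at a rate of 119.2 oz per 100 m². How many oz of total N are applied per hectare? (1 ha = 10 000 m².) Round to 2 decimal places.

5483.20 oz N per hectare

nitrogen per 100 m² = 119.2 × 46% = 54.832 oz.
Convert to per hectare: 54.832 × 100 = 5483.2 oz.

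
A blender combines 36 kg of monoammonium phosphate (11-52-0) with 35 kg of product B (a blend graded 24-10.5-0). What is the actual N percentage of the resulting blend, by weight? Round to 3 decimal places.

17.408% N

Total mass = 36 + 35 = 71 kg.
N mass = 11%×36 + 24%×35 = 12.36 kg.
% N = 12.36 / 71 = 17.40845%.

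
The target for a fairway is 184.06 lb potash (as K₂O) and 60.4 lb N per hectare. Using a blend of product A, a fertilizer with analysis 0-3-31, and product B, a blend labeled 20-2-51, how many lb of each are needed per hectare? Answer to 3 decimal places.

Per-hectare balance (a = product A, b = product B):
K₂O: 0.31·a + 0.51·b = 184.06
N: 0·a + 0.2·b = 60.4
Solving simultaneously: a = 96.9032, b = 302.

96.903 lb product A, 302.000 lb product B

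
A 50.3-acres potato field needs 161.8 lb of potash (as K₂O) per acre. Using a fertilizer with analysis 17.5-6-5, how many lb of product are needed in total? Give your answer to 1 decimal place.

162770.8 lb

Product per acre = 161.8 / 5% = 3236 lb.
Total product = 3236 × 50.3 = 162770.8 lb.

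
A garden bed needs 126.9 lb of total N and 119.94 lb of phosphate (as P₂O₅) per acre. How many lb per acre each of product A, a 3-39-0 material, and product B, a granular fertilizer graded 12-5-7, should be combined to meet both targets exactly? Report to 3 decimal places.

With a, b = lb per acre of product A and product B:
N: 0.03·a + 0.12·b = 126.9
P₂O₅: 0.39·a + 0.05·b = 119.94
Eliminate b: (row1) − 0.12/0.05·(row2) → -0.906·a = -160.956, so a = 177.6556.
Then b = (119.94 − 0.39·177.6556) / 0.05 = 1013.0861.

177.656 lb product A, 1013.086 lb product B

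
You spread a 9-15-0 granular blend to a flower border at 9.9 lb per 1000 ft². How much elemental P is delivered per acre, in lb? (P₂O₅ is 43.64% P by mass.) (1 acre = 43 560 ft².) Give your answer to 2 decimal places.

28.23 lb P per acre

P₂O₅ per 1000 ft² = 9.9 × 15% = 1.485 lb.
Elemental P = 1.485 × 0.4364 = 0.648054 lb per 1000 ft².
Convert to per acre: 0.648054 × 43.56 = 28.2292 lb.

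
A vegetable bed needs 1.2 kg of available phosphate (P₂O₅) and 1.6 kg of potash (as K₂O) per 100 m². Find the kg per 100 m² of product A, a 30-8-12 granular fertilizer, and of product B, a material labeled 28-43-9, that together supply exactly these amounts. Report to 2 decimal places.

13.06 kg product A, 0.36 kg product B

Per-100 m² balance (a = product A, b = product B):
P₂O₅: 0.08·a + 0.43·b = 1.2
K₂O: 0.12·a + 0.09·b = 1.6
From row1: a = (1.2 − 0.43·b) / 0.08.
Into row2: 0.12·(1.2 − 0.43·b)/0.08 + 0.09·b = 1.6 → b = 0.36036, a = 13.0631.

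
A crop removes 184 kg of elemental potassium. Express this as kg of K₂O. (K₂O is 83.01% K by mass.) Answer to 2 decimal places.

221.66 kg K₂O

K₂O = 184 / 0.8301 = 221.66004 kg.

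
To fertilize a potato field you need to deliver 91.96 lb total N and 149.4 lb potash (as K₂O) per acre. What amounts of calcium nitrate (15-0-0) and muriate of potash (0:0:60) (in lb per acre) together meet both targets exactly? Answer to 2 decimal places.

613.07 lb calcium nitrate, 249.00 lb muriate of potash

Per-acre balance (a = calcium nitrate, b = muriate of potash):
N: 0.15·a + 0·b = 91.96
K₂O: 0·a + 0.6·b = 149.4
Solving simultaneously: a = 613.067, b = 249.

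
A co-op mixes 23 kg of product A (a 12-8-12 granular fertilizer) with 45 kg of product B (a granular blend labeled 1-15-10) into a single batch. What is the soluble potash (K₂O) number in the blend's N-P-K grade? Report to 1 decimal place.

10.7% K₂O

Total mass = 23 + 45 = 68 kg.
K₂O mass = 12%×23 + 10%×45 = 7.26 kg.
% K₂O = 7.26 / 68 = 10.6765%.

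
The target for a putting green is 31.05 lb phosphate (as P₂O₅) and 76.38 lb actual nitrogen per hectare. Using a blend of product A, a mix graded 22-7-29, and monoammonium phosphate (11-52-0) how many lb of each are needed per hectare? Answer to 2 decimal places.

340.23 lb product A, 13.91 lb monoammonium phosphate

With a, b = lb per hectare of product A and monoammonium phosphate:
P₂O₅: 0.07·a + 0.52·b = 31.05
N: 0.22·a + 0.11·b = 76.38
Solving simultaneously: a = 340.226, b = 13.9119.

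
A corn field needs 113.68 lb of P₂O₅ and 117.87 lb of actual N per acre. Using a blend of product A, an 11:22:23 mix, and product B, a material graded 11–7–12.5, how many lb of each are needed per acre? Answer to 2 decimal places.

257.81 lb product A, 813.73 lb product B

Let a = lb of product A, b = lb of product B (per acre).
P₂O₅: 0.22·a + 0.07·b = 113.68
N: 0.11·a + 0.11·b = 117.87
Eliminate b: (row1) − 0.07/0.11·(row2) → 0.15·a = 38.6718, so a = 257.812.
Then b = (117.87 − 0.11·257.812) / 0.11 = 813.733.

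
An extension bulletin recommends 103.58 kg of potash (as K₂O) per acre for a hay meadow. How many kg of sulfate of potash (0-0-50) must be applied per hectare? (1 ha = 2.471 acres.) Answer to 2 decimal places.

Product per acre = 103.58 / 50% = 207.16 kg.
Convert to per hectare: 207.16 × 2.471 = 511.892 kg.

511.89 kg of product per hectare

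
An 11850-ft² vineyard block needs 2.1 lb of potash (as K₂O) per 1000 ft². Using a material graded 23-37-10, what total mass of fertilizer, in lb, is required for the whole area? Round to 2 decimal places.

248.85 lb

Product per 1000 ft² = 2.1 / 10% = 21 lb.
Total product = 21 × 11850 / 1000 = 248.85 lb.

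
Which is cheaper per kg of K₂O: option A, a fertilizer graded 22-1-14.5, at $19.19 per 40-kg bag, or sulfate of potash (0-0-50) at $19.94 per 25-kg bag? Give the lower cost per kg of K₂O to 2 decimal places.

option A: K₂O per bag = 40 × 14.5% = 5.8 kg; cost = 19.19 / 5.8 = $3.3086/kg K₂O.
sulfate of potash: K₂O per bag = 25 × 50% = 12.5 kg; cost = 19.94 / 12.5 = $1.5952/kg K₂O.
sulfate of potash is cheaper.

$1.60 per kg K₂O (sulfate of potash)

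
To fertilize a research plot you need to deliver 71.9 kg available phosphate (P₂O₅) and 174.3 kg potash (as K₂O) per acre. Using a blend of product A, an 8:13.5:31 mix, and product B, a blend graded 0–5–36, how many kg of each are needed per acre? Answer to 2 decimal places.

Let a = kg of product A, b = kg of product B (per acre).
P₂O₅: 0.135·a + 0.05·b = 71.9
K₂O: 0.31·a + 0.36·b = 174.3
Eliminate b: (row1) − 0.05/0.36·(row2) → 0.0919444·a = 47.6917, so a = 518.701.
Then b = (174.3 − 0.31·518.701) / 0.36 = 37.5076.

518.70 kg product A, 37.51 kg product B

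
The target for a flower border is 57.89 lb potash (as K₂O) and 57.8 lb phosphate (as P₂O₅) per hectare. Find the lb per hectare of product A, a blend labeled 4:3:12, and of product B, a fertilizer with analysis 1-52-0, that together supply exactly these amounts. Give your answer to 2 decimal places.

482.42 lb product A, 83.32 lb product B

Per-hectare balance (a = product A, b = product B):
K₂O: 0.12·a + 0·b = 57.89
P₂O₅: 0.03·a + 0.52·b = 57.8
Eliminate a: (row1) − 0.12/0.03·(row2) → -2.08·b = -173.31, so b = 83.3221.
Back-substitute: a = (57.89 − 0·83.3221) / 0.12 = 482.417.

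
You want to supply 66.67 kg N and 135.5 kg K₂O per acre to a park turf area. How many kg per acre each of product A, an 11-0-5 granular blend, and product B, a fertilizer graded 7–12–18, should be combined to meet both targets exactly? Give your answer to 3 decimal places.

Let a = kg of product A, b = kg of product B (per acre).
N: 0.11·a + 0.07·b = 66.67
K₂O: 0.05·a + 0.18·b = 135.5
Solving simultaneously: a = 154.3313, b = 709.90798.

154.331 kg product A, 709.908 kg product B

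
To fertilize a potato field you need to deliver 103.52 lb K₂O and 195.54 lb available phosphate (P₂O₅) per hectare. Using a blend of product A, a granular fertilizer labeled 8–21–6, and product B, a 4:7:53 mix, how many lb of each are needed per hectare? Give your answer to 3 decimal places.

Let a = lb of product A, b = lb of product B (per hectare).
K₂O: 0.06·a + 0.53·b = 103.52
P₂O₅: 0.21·a + 0.07·b = 195.54
Eliminate b: (row1) − 0.53/0.07·(row2) → -1.53·a = -1377, so a = 899.9981.
Then b = (195.54 − 0.21·899.9981) / 0.07 = 93.4342.

899.998 lb product A, 93.434 lb product B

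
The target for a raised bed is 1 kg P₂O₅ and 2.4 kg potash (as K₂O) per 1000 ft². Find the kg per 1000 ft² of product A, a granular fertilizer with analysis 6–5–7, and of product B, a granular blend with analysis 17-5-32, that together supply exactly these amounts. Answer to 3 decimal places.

16.000 kg product A, 4.000 kg product B

Per-1000 ft² balance (a = product A, b = product B):
P₂O₅: 0.05·a + 0.05·b = 1
K₂O: 0.07·a + 0.32·b = 2.4
From row1: a = (1 − 0.05·b) / 0.05.
Into row2: 0.07·(1 − 0.05·b)/0.05 + 0.32·b = 2.4 → b = 4, a = 16.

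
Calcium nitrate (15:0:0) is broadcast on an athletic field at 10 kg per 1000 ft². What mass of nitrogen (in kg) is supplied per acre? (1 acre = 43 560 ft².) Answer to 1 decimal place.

nitrogen per 1000 ft² = 10 × 15% = 1.5 kg.
Convert to per acre: 1.5 × 43.56 = 65.34 kg.

65.3 kg N per acre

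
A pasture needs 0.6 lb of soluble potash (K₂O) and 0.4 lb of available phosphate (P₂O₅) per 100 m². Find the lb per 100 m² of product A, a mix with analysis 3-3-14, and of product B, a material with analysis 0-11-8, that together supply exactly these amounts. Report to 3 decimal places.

2.615 lb product A, 2.923 lb product B

Per-100 m² balance (a = product A, b = product B):
K₂O: 0.14·a + 0.08·b = 0.6
P₂O₅: 0.03·a + 0.11·b = 0.4
Eliminate b: (row1) − 0.08/0.11·(row2) → 0.118182·a = 0.309091, so a = 2.61538.
Then b = (0.4 − 0.03·2.61538) / 0.11 = 2.92308.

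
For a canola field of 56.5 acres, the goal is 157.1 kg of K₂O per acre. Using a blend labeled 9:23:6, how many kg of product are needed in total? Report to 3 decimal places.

Product per acre = 157.1 / 6% = 2618.33 kg.
Total product = 2618.33 × 56.5 = 147935.8333 kg.

147935.833 kg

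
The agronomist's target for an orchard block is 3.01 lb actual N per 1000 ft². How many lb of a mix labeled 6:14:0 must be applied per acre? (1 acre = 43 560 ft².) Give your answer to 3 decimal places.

2185.260 lb of product per acre

Product per 1000 ft² = 3.01 / 6% = 50.1667 lb.
Convert to per acre: 50.1667 × 43.56 = 2185.26 lb.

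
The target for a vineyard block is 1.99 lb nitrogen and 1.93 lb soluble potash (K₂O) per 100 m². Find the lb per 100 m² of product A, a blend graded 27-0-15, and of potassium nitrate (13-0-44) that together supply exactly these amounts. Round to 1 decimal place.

6.3 lb product A, 2.2 lb potassium nitrate

With a, b = lb per 100 m² of product A and potassium nitrate:
N: 0.27·a + 0.13·b = 1.99
K₂O: 0.15·a + 0.44·b = 1.93
Eliminate a: (row1) − 0.27/0.15·(row2) → -0.662·b = -1.484, so b = 2.24169.
Back-substitute: a = (1.99 − 0.13·2.24169) / 0.27 = 6.29104.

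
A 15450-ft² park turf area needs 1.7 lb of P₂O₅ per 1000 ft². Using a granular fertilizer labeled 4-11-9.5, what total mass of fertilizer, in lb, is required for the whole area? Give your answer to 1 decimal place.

Product per 1000 ft² = 1.7 / 11% = 15.4545 lb.
Total product = 15.4545 × 15450 / 1000 = 238.773 lb.

238.8 lb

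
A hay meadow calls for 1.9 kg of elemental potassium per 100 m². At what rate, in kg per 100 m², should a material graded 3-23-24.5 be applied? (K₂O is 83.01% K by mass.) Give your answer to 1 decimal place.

9.3 kg of product per hundred sq m

As K₂O: 1.9 / 0.8301 = 2.28888 kg per 100 m².
Product per 100 m² = 2.28888 / 24.5% = 9.34237 kg.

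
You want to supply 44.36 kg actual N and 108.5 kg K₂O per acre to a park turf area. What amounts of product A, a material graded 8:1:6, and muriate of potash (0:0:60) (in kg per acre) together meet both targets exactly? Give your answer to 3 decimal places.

Per-acre balance (a = product A, b = muriate of potash):
N: 0.08·a + 0·b = 44.36
K₂O: 0.06·a + 0.6·b = 108.5
Eliminate a: (row1) − 0.08/0.06·(row2) → -0.8·b = -100.307, so b = 125.3833.
Back-substitute: a = (44.36 − 0·125.3833) / 0.08 = 554.5.

554.500 kg product A, 125.383 kg muriate of potash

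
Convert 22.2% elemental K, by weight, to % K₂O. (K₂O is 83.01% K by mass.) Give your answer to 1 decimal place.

%K₂O = 22.2 / 0.8301 = 26.7438%.

26.7% K₂O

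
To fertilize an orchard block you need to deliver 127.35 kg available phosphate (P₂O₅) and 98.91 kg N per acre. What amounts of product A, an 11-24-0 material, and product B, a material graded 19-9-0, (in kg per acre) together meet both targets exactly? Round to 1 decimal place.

Per-acre balance (a = product A, b = product B):
P₂O₅: 0.24·a + 0.09·b = 127.35
N: 0.11·a + 0.19·b = 98.91
From row1: a = (127.35 − 0.09·b) / 0.24.
Into row2: 0.11·(127.35 − 0.09·b)/0.24 + 0.19·b = 98.91 → b = 272.546, a = 428.42.

428.4 kg product A, 272.5 kg product B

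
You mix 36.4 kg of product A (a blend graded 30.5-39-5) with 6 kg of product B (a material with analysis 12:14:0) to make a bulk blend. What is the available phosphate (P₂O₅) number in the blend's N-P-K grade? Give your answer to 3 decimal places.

Total mass = 36.4 + 6 = 42.4 kg.
P₂O₅ mass = 39%×36.4 + 14%×6 = 15.036 kg.
% P₂O₅ = 15.036 / 42.4 = 35.4623%.

35.462% P₂O₅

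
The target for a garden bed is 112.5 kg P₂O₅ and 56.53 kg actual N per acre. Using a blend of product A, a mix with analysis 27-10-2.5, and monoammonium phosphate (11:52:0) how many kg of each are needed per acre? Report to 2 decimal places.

Per-acre balance (a = product A, b = monoammonium phosphate):
P₂O₅: 0.1·a + 0.52·b = 112.5
N: 0.27·a + 0.11·b = 56.53
From row1: a = (112.5 − 0.52·b) / 0.1.
Into row2: 0.27·(112.5 − 0.52·b)/0.1 + 0.11·b = 56.53 → b = 191.051, a = 131.5348.

131.53 kg product A, 191.05 kg monoammonium phosphate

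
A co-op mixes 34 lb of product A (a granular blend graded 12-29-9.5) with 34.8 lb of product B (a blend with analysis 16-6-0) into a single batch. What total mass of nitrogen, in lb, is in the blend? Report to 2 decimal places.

N mass = 12%×34 + 16%×34.8 = 9.648 lb.

9.65 lb N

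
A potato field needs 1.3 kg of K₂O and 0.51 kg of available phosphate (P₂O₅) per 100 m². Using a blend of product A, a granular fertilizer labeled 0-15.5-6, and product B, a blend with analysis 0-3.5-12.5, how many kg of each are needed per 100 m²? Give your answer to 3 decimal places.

Per-100 m² balance (a = product A, b = product B):
K₂O: 0.06·a + 0.125·b = 1.3
P₂O₅: 0.155·a + 0.035·b = 0.51
Eliminate a: (row1) − 0.06/0.155·(row2) → 0.111452·b = 1.10258, so b = 9.89291.
Back-substitute: a = (1.3 − 0.125·9.89291) / 0.06 = 1.05644.

1.056 kg product A, 9.893 kg product B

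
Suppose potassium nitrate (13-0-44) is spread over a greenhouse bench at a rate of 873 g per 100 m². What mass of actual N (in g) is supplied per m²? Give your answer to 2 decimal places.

1.13 g N per sq m

nitrogen per 100 m² = 873 × 13% = 113.49 g.
Convert to per m²: 113.49 × 0.01 = 1.1349 g.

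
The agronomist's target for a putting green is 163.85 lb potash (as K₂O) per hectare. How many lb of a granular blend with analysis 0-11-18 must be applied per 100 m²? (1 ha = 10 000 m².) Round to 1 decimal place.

9.1 lb of product per hundred sq m

Product per hectare = 163.85 / 18% = 910.278 lb.
Convert to per 100 m²: 910.278 × 0.01 = 9.10278 lb.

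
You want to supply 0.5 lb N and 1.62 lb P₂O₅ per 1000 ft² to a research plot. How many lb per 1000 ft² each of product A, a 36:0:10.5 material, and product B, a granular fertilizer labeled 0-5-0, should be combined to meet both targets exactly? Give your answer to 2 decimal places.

1.39 lb product A, 32.40 lb product B

Per-1000 ft² balance (a = product A, b = product B):
N: 0.36·a + 0·b = 0.5
P₂O₅: 0·a + 0.05·b = 1.62
Solving simultaneously: a = 1.38889, b = 32.4.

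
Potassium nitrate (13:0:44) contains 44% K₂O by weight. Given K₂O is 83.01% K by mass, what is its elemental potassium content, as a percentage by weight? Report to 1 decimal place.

%K = 44 × 0.8301 = 36.5244%.

36.5% K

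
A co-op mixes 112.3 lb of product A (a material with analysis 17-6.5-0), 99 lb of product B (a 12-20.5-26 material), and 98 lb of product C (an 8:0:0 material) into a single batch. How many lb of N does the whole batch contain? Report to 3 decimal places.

38.811 lb N

N mass = 17%×112.3 + 12%×99 + 8%×98 = 38.811 lb.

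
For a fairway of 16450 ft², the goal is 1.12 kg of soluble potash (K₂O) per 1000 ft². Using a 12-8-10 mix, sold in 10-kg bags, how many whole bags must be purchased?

19 bags

Product per 1000 ft² = 1.12 / 10% = 11.2 kg.
Total product = 11.2 × 16450 / 1000 = 184.24 kg.
Bags = ⌈184.24 / 10⌉ = 19.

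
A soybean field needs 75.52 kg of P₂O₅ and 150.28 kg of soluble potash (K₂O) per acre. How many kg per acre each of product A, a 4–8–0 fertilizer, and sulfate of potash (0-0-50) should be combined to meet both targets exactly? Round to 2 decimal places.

944.00 kg product A, 300.56 kg sulfate of potash

Per-acre balance (a = product A, b = sulfate of potash):
P₂O₅: 0.08·a + 0·b = 75.52
K₂O: 0·a + 0.5·b = 150.28
Solving simultaneously: a = 944, b = 300.56.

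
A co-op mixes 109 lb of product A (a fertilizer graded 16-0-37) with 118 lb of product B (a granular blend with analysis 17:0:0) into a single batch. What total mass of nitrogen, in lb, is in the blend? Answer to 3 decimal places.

N mass = 16%×109 + 17%×118 = 37.5 lb.

37.500 lb N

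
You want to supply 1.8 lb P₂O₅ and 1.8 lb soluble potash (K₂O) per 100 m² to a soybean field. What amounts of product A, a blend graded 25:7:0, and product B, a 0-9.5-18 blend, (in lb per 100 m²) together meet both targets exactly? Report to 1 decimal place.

Per-100 m² balance (a = product A, b = product B):
P₂O₅: 0.07·a + 0.095·b = 1.8
K₂O: 0·a + 0.18·b = 1.8
Solving simultaneously: a = 12.1429, b = 10.

12.1 lb product A, 10.0 lb product B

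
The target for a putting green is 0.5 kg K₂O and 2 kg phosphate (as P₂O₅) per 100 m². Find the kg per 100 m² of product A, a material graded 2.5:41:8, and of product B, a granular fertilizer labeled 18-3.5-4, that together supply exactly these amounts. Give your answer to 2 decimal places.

Let a = kg of product A, b = kg of product B (per 100 m²).
K₂O: 0.08·a + 0.04·b = 0.5
P₂O₅: 0.41·a + 0.035·b = 2
Eliminate a: (row1) − 0.08/0.41·(row2) → 0.0331707·b = 0.109756, so b = 3.30882.
Back-substitute: a = (0.5 − 0.04·3.30882) / 0.08 = 4.59559.

4.60 kg product A, 3.31 kg product B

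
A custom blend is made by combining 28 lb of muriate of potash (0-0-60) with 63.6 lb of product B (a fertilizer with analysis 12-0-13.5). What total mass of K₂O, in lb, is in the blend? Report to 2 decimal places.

K₂O mass = 60%×28 + 13.5%×63.6 = 25.386 lb.

25.39 lb K₂O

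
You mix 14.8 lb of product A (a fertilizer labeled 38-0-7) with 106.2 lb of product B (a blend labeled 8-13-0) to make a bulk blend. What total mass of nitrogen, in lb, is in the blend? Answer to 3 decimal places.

N mass = 38%×14.8 + 8%×106.2 = 14.12 lb.

14.120 lb N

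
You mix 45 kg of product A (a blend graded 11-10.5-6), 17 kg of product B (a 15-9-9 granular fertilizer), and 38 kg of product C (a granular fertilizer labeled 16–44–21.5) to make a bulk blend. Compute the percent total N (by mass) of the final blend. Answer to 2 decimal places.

13.58% N

Total mass = 45 + 17 + 38 = 100 kg.
N mass = 11%×45 + 15%×17 + 16%×38 = 13.58 kg.
% N = 13.58 / 100 = 13.58%.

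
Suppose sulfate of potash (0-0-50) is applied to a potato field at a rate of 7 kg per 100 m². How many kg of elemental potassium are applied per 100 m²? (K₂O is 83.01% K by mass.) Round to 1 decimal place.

2.9 kg K per hundred sq m

K₂O per 100 m² = 7 × 50% = 3.5 kg.
Elemental K = 3.5 × 0.8301 = 2.90535 kg per 100 m².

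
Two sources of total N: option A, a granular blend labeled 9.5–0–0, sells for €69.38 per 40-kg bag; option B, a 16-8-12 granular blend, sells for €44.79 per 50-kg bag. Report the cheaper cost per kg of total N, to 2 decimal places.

€5.60 per kg N (option B)

option A: N per bag = 40 × 9.5% = 3.8 kg; cost = 69.38 / 3.8 = €18.2579/kg N.
option B: N per bag = 50 × 16% = 8 kg; cost = 44.79 / 8 = €5.5987/kg N.
option B is cheaper.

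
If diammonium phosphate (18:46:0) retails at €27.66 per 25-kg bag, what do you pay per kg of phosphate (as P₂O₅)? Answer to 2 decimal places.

€2.41 per kg P₂O₅

P₂O₅ in bag = 25 × 46% = 11.5 kg.
Cost per kg P₂O₅ = €27.66 / 11.5 = €2.4052.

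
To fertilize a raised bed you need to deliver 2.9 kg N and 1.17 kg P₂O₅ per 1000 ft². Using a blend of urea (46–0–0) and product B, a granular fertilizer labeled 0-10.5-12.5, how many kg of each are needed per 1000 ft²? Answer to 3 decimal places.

6.304 kg urea, 11.143 kg product B

Let a = kg of urea, b = kg of product B (per 1000 ft²).
N: 0.46·a + 0·b = 2.9
P₂O₅: 0·a + 0.105·b = 1.17
Solving simultaneously: a = 6.30435, b = 11.1429.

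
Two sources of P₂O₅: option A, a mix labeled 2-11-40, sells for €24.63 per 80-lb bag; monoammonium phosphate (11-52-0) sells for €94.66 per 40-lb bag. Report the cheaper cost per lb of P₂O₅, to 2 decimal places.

option A: P₂O₅ per bag = 80 × 11% = 8.8 lb; cost = 24.63 / 8.8 = €2.7989/lb P₂O₅.
monoammonium phosphate: P₂O₅ per bag = 40 × 52% = 20.8 lb; cost = 94.66 / 20.8 = €4.5510/lb P₂O₅.
option A is cheaper.

€2.80 per lb P₂O₅ (option A)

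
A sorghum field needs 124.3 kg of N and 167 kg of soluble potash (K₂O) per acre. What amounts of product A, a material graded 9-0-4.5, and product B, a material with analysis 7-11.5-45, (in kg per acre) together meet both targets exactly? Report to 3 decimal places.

1184.605 kg product A, 252.651 kg product B

With a, b = kg per acre of product A and product B:
N: 0.09·a + 0.07·b = 124.3
K₂O: 0.045·a + 0.45·b = 167
From row1: a = (124.3 − 0.07·b) / 0.09.
Into row2: 0.045·(124.3 − 0.07·b)/0.09 + 0.45·b = 167 → b = 252.6506, a = 1184.6051.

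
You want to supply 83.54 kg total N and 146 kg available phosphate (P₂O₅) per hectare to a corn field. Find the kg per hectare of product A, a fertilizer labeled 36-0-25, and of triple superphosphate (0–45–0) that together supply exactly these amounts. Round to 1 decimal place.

Per-hectare balance (a = product A, b = triple superphosphate):
N: 0.36·a + 0·b = 83.54
P₂O₅: 0·a + 0.45·b = 146
Solving simultaneously: a = 232.056, b = 324.444.

232.1 kg product A, 324.4 kg triple superphosphate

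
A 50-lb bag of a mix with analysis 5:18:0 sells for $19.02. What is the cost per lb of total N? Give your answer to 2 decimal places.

$7.61 per lb N

N in bag = 50 × 5% = 2.5 lb.
Cost per lb N = $19.02 / 2.5 = $7.6080.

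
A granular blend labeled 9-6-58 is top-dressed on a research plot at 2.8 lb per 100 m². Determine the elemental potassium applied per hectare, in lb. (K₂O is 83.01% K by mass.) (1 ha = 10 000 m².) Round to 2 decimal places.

134.81 lb K per hectare

K₂O per 100 m² = 2.8 × 58% = 1.624 lb.
Elemental K = 1.624 × 0.8301 = 1.34808 lb per 100 m².
Convert to per hectare: 1.34808 × 100 = 134.808 lb.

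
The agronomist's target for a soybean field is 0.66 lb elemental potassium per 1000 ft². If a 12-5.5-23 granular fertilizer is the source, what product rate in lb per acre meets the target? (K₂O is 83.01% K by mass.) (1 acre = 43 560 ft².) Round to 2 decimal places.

150.58 lb of product per acre

As K₂O: 0.66 / 0.8301 = 0.795085 lb per 1000 ft².
Product per 1000 ft² = 0.795085 / 23% = 3.45689 lb.
Convert to per acre: 3.45689 × 43.56 = 150.582 lb.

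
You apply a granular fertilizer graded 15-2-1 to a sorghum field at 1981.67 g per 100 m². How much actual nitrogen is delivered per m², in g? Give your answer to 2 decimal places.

2.97 g N per sq m

nitrogen per 100 m² = 1981.67 × 15% = 297.251 g.
Convert to per m²: 297.251 × 0.01 = 2.97251 g.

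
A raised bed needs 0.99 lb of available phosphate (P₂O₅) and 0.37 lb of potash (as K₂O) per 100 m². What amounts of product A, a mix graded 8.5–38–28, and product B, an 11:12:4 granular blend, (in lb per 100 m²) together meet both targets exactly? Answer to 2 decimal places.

Let a = lb of product A, b = lb of product B (per 100 m²).
P₂O₅: 0.38·a + 0.12·b = 0.99
K₂O: 0.28·a + 0.04·b = 0.37
Eliminate a: (row1) − 0.38/0.28·(row2) → 0.0657143·b = 0.487857, so b = 7.42391.
Back-substitute: a = (0.99 − 0.12·7.42391) / 0.38 = 0.26087.

0.26 lb product A, 7.42 lb product B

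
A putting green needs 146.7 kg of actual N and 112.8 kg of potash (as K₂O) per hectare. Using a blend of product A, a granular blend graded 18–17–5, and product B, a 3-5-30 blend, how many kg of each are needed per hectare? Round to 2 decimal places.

773.83 kg product A, 247.03 kg product B

Per-hectare balance (a = product A, b = product B):
N: 0.18·a + 0.03·b = 146.7
K₂O: 0.05·a + 0.3·b = 112.8
Eliminate a: (row1) − 0.18/0.05·(row2) → -1.05·b = -259.38, so b = 247.029.
Back-substitute: a = (146.7 − 0.03·247.029) / 0.18 = 773.829.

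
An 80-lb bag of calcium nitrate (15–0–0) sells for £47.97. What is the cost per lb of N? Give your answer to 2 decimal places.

£4.00 per lb N

N in bag = 80 × 15% = 12 lb.
Cost per lb N = £47.97 / 12 = £3.9975.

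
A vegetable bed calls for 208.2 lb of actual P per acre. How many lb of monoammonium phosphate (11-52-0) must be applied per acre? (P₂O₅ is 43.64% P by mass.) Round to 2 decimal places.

917.47 lb of product per acre

As P₂O₅: 208.2 / 0.4364 = 477.085 lb per acre.
Product per acre = 477.085 / 52% = 917.472 lb.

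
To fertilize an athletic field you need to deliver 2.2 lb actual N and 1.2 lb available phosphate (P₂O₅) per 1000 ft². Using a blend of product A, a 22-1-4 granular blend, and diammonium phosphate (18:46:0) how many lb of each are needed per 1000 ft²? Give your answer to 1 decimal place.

8.0 lb product A, 2.4 lb diammonium phosphate

Let a = lb of product A, b = lb of diammonium phosphate (per 1000 ft²).
N: 0.22·a + 0.18·b = 2.2
P₂O₅: 0.01·a + 0.46·b = 1.2
Eliminate b: (row1) − 0.18/0.46·(row2) → 0.216087·a = 1.73043, so a = 8.00805.
Then b = (1.2 − 0.01·8.00805) / 0.46 = 2.43461.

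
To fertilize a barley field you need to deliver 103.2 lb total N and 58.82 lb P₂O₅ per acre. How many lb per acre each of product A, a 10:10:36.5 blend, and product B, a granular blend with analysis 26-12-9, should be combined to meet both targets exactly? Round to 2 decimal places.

207.80 lb product A, 317.00 lb product B

With a, b = lb per acre of product A and product B:
N: 0.1·a + 0.26·b = 103.2
P₂O₅: 0.1·a + 0.12·b = 58.82
Eliminate b: (row1) − 0.26/0.12·(row2) → -0.116667·a = -24.2433, so a = 207.8.
Then b = (58.82 − 0.1·207.8) / 0.12 = 317.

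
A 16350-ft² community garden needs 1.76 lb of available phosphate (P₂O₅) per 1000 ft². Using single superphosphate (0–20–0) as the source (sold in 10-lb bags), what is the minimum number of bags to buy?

15 bags

Product per 1000 ft² = 1.76 / 20% = 8.8 lb.
Total product = 8.8 × 16350 / 1000 = 143.88 lb.
Bags = ⌈143.88 / 10⌉ = 15.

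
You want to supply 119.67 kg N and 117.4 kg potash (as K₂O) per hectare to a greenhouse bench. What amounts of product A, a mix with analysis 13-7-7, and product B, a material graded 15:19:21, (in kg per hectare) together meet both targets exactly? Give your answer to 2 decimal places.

447.66 kg product A, 409.83 kg product B

Let a = kg of product A, b = kg of product B (per hectare).
N: 0.13·a + 0.15·b = 119.67
K₂O: 0.07·a + 0.21·b = 117.4
Eliminate a: (row1) − 0.13/0.07·(row2) → -0.24·b = -98.3586, so b = 409.827.
Back-substitute: a = (119.67 − 0.15·409.827) / 0.13 = 447.661.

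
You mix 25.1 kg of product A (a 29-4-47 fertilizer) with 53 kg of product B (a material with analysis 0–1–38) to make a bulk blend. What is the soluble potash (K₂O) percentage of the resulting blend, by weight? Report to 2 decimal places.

Total mass = 25.1 + 53 = 78.1 kg.
K₂O mass = 47%×25.1 + 38%×53 = 31.937 kg.
% K₂O = 31.937 / 78.1 = 40.8924%.

40.89% K₂O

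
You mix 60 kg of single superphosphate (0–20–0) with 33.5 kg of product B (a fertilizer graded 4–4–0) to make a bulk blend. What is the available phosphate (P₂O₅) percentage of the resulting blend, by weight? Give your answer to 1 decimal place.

Total mass = 60 + 33.5 = 93.5 kg.
P₂O₅ mass = 20%×60 + 4%×33.5 = 13.34 kg.
% P₂O₅ = 13.34 / 93.5 = 14.2674%.

14.3% P₂O₅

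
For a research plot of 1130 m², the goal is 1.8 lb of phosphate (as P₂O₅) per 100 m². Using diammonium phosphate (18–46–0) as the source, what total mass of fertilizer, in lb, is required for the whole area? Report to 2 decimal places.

Product per 100 m² = 1.8 / 46% = 3.91304 lb.
Total product = 3.91304 × 1130 / 100 = 44.2174 lb.

44.22 lb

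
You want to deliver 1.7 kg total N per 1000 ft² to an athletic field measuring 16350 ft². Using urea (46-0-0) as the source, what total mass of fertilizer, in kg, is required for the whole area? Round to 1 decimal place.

60.4 kg

Product per 1000 ft² = 1.7 / 46% = 3.69565 kg.
Total product = 3.69565 × 16350 / 1000 = 60.4239 kg.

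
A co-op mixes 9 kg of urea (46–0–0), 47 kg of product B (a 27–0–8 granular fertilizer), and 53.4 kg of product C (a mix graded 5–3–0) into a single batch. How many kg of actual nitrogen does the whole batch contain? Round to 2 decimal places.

19.50 kg N

N mass = 46%×9 + 27%×47 + 5%×53.4 = 19.5 kg.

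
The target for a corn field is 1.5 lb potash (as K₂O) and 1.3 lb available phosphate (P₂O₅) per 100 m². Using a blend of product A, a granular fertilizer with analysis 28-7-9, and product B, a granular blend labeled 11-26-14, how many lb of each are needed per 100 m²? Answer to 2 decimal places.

Let a = lb of product A, b = lb of product B (per 100 m²).
K₂O: 0.09·a + 0.14·b = 1.5
P₂O₅: 0.07·a + 0.26·b = 1.3
From row1: a = (1.5 − 0.14·b) / 0.09.
Into row2: 0.07·(1.5 − 0.14·b)/0.09 + 0.26·b = 1.3 → b = 0.882353, a = 15.2941.

15.29 lb product A, 0.88 lb product B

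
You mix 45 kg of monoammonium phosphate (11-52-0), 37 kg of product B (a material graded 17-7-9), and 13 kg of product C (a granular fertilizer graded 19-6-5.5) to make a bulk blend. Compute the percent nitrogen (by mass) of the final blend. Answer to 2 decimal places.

Total mass = 45 + 37 + 13 = 95 kg.
N mass = 11%×45 + 17%×37 + 19%×13 = 13.71 kg.
% N = 13.71 / 95 = 14.4316%.

14.43% N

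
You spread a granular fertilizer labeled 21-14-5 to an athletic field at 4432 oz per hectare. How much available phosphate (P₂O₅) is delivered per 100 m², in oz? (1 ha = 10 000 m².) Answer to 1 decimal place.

P₂O₅ per hectare = 4432 × 14% = 620.48 oz.
Convert to per 100 m²: 620.48 × 0.01 = 6.2048 oz.

6.2 oz P₂O₅ per hundred sq m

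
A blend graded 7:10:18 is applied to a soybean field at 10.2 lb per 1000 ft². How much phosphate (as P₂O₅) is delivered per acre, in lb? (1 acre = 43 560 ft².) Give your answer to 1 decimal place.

44.4 lb P₂O₅ per acre

P₂O₅ per 1000 ft² = 10.2 × 10% = 1.02 lb.
Convert to per acre: 1.02 × 43.56 = 44.4312 lb.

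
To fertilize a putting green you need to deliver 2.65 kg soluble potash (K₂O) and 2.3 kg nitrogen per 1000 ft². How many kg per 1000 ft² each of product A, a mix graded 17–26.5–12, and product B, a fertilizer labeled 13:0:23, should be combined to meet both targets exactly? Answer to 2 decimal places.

7.85 kg product A, 7.43 kg product B

Let a = kg of product A, b = kg of product B (per 1000 ft²).
K₂O: 0.12·a + 0.23·b = 2.65
N: 0.17·a + 0.13·b = 2.3
Eliminate b: (row1) − 0.23/0.13·(row2) → -0.180769·a = -1.41923, so a = 7.85106.
Then b = (2.3 − 0.17·7.85106) / 0.13 = 7.42553.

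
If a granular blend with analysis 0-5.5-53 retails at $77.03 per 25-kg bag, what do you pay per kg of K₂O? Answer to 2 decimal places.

K₂O in bag = 25 × 53% = 13.25 kg.
Cost per kg K₂O = $77.03 / 13.25 = $5.8136.

$5.81 per kg K₂O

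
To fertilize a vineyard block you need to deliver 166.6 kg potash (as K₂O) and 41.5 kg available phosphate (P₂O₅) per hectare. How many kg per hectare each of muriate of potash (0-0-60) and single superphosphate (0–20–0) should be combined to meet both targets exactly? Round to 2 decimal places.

Let a = kg of muriate of potash, b = kg of single superphosphate (per hectare).
K₂O: 0.6·a + 0·b = 166.6
P₂O₅: 0·a + 0.2·b = 41.5
Solving simultaneously: a = 277.667, b = 207.5.

277.67 kg muriate of potash, 207.50 kg single superphosphate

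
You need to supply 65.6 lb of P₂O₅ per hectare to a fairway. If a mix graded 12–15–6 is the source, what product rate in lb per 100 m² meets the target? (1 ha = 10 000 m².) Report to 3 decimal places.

4.373 lb of product per hundred sq m

Product per hectare = 65.6 / 15% = 437.333 lb.
Convert to per 100 m²: 437.333 × 0.01 = 4.37333 lb.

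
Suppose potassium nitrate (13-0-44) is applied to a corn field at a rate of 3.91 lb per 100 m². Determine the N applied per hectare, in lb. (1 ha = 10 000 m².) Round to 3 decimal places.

nitrogen per 100 m² = 3.91 × 13% = 0.5083 lb.
Convert to per hectare: 0.5083 × 100 = 50.83 lb.

50.830 lb N per hectare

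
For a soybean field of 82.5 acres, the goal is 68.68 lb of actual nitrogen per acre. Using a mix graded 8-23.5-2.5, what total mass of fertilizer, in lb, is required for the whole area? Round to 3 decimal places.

70826.250 lb

Product per acre = 68.68 / 8% = 858.5 lb.
Total product = 858.5 × 82.5 = 70826.25 lb.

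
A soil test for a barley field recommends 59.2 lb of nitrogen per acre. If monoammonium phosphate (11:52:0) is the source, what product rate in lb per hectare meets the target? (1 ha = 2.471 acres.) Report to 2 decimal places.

1329.85 lb of product per hectare

Product per acre = 59.2 / 11% = 538.182 lb.
Convert to per hectare: 538.182 × 2.471 = 1329.847 lb.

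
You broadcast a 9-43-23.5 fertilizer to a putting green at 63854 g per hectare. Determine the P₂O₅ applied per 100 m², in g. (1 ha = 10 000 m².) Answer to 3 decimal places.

P₂O₅ per hectare = 63854 × 43% = 27457.2 g.
Convert to per 100 m²: 27457.2 × 0.01 = 274.5722 g.

274.572 g P₂O₅ per hundred sq m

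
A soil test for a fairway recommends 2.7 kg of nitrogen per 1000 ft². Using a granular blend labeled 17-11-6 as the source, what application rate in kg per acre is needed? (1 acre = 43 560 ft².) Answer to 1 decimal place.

Product per 1000 ft² = 2.7 / 17% = 15.8824 kg.
Convert to per acre: 15.8824 × 43.56 = 691.835 kg.

691.8 kg of product per acre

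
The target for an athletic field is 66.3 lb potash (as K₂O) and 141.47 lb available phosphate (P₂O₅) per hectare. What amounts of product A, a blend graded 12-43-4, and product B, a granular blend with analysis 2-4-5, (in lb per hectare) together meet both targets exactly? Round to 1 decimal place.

222.2 lb product A, 1148.3 lb product B

With a, b = lb per hectare of product A and product B:
K₂O: 0.04·a + 0.05·b = 66.3
P₂O₅: 0.43·a + 0.04·b = 141.47
Eliminate a: (row1) − 0.04/0.43·(row2) → 0.0462791·b = 53.14, so b = 1148.25.
Back-substitute: a = (66.3 − 0.05·1148.25) / 0.04 = 222.186.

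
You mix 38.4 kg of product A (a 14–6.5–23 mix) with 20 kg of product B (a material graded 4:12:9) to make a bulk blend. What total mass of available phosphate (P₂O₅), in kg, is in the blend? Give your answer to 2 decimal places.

P₂O₅ mass = 6.5%×38.4 + 12%×20 = 4.896 kg.

4.90 kg P₂O₅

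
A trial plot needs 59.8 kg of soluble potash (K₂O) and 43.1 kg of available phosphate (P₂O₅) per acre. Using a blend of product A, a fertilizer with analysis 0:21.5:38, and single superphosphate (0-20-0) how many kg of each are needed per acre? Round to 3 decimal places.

With a, b = kg per acre of product A and single superphosphate:
K₂O: 0.38·a + 0·b = 59.8
P₂O₅: 0.215·a + 0.2·b = 43.1
Eliminate a: (row1) − 0.38/0.215·(row2) → -0.353488·b = -16.3767, so b = 46.3289.
Back-substitute: a = (59.8 − 0·46.3289) / 0.38 = 157.3684.

157.368 kg product A, 46.329 kg single superphosphate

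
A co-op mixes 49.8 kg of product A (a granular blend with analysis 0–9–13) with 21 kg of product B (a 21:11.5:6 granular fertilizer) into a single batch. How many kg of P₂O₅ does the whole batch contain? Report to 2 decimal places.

6.90 kg P₂O₅

P₂O₅ mass = 9%×49.8 + 11.5%×21 = 6.897 kg.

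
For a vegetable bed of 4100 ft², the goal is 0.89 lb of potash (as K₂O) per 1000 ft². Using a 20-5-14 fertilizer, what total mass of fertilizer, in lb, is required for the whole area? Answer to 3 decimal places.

Product per 1000 ft² = 0.89 / 14% = 6.35714 lb.
Total product = 6.35714 × 4100 / 1000 = 26.0643 lb.

26.064 lb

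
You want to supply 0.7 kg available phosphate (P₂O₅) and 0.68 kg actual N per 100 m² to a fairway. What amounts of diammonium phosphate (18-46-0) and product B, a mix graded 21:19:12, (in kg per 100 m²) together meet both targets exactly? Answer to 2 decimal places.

Per-100 m² balance (a = diammonium phosphate, b = product B):
P₂O₅: 0.46·a + 0.19·b = 0.7
N: 0.18·a + 0.21·b = 0.68
From row1: a = (0.7 − 0.19·b) / 0.46.
Into row2: 0.18·(0.7 − 0.19·b)/0.46 + 0.21·b = 0.68 → b = 2.99359, a = 0.285256.

0.29 kg diammonium phosphate, 2.99 kg product B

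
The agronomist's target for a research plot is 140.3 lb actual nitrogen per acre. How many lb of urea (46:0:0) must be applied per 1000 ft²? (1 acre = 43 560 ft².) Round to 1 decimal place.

7.0 lb of product per thousand sq ft

Product per acre = 140.3 / 46% = 305 lb.
Convert to per 1000 ft²: 305 × 0.0229568 = 7.00184 lb.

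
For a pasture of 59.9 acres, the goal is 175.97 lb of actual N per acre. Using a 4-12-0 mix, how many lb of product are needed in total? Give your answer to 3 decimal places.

Product per acre = 175.97 / 4% = 4399.25 lb.
Total product = 4399.25 × 59.9 = 263515.075 lb.

263515.075 lb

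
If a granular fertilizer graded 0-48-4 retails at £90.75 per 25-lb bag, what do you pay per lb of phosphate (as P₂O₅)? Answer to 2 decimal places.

£7.56 per lb P₂O₅

P₂O₅ in bag = 25 × 48% = 12 lb.
Cost per lb P₂O₅ = £90.75 / 12 = £7.5625.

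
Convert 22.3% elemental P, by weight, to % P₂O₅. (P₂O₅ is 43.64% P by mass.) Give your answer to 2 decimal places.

51.10% P₂O₅

%P₂O₅ = 22.3 / 0.4364 = 51.0999%.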